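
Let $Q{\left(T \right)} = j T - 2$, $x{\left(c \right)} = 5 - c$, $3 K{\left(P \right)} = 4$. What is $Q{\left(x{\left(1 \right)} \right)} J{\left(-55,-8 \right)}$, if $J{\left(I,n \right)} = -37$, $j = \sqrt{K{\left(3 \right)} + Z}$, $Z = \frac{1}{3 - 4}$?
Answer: $74 - \frac{148 \sqrt{3}}{3} \approx -11.448$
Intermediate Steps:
$K{\left(P \right)} = \frac{4}{3}$ ($K{\left(P \right)} = \frac{1}{3} \cdot 4 = \frac{4}{3}$)
$Z = -1$ ($Z = \frac{1}{-1} = -1$)
$j = \frac{\sqrt{3}}{3}$ ($j = \sqrt{\frac{4}{3} - 1} = \sqrt{\frac{1}{3}} = \frac{\sqrt{3}}{3} \approx 0.57735$)
$Q{\left(T \right)} = -2 + \frac{T \sqrt{3}}{3}$ ($Q{\left(T \right)} = \frac{\sqrt{3}}{3} T - 2 = \frac{T \sqrt{3}}{3} - 2 = -2 + \frac{T \sqrt{3}}{3}$)
$Q{\left(x{\left(1 \right)} \right)} J{\left(-55,-8 \right)} = \left(-2 + \frac{\left(5 - 1\right) \sqrt{3}}{3}\right) \left(-37\right) = \left(-2 + \frac{1}{3} \cdot 4 \sqrt{3}\right) \left(-37\right) = \left(-2 + \frac{4 \sqrt{3}}{3}\right) \left(-37\right) = 74 - \frac{148 \sqrt{3}}{3}$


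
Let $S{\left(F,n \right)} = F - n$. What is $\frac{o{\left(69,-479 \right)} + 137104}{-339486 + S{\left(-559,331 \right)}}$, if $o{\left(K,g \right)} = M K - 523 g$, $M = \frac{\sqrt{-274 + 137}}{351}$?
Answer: $- \frac{387621}{340376} - \frac{23 i \sqrt{137}}{39823992} \approx -1.1388 - 6.7599 \cdot 10^{-6} i$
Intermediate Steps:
$M = \frac{i \sqrt{137}}{351}$ ($M = \sqrt{-137} \cdot \frac{1}{351} = i \sqrt{137} \cdot \frac{1}{351} = \frac{i \sqrt{137}}{351} \approx 0.033347 i$)
$o{\left(K,g \right)} = - 523 g + \frac{i K \sqrt{137}}{351}$ ($o{\left(K,g \right)} = \frac{i \sqrt{137}}{351} K - 523 g = \frac{i K \sqrt{137}}{351} - 523 g = - 523 g + \frac{i K \sqrt{137}}{351}$)
$\frac{o{\left(69,-479 \right)} + 137104}{-339486 + S{\left(-559,331 \right)}} = \frac{\left(\left(-523\right) \left(-479\right) + \frac{1}{351} i 69 \sqrt{137}\right) + 137104}{-339486 - 890} = \frac{\left(250517 + \frac{23 i \sqrt{137}}{117}\right) + 137104}{-339486 - 890} = \frac{387621 + \frac{23 i \sqrt{137}}{117}}{-339486 - 890} = \frac{387621 + \frac{23 i \sqrt{137}}{117}}{-340376} = \left(387621 + \frac{23 i \sqrt{137}}{117}\right) \left(- \frac{1}{340376}\right) = - \frac{387621}{340376} - \frac{23 i \sqrt{137}}{39823992}$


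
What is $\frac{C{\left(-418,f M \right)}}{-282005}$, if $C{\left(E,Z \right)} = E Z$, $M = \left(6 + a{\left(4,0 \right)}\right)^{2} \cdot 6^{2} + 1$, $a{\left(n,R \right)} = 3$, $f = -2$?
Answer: $- \frac{2438612}{282005} \approx -8.6474$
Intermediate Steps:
$M = 2917$ ($M = \left(6 + 3\right)^{2} \cdot 6^{2} + 1 = 9^{2} \cdot 36 + 1 = 81 \cdot 36 + 1 = 2916 + 1 = 2917$)
$\frac{C{\left(-418,f M \right)}}{-282005} = \frac{\left(-418\right) \left(\left(-2\right) 2917\right)}{-282005} = \left(-418\right) \left(-5834\right) \left(- \frac{1}{282005}\right) = 2438612 \left(- \frac{1}{282005}\right) = - \frac{2438612}{282005}$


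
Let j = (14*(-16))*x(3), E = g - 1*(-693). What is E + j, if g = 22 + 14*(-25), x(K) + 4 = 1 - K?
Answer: 1709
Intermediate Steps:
x(K) = -3 - K (x(K) = -4 + (1 - K) = -3 - K)
g = -328 (g = 22 - 350 = -328)
E = 365 (E = -328 - 1*(-693) = -328 + 693 = 365)
j = 1344 (j = (14*(-16))*(-3 - 1*3) = -224*(-3 - 3) = -224*(-6) = 1344)
E + j = 365 + 1344 = 1709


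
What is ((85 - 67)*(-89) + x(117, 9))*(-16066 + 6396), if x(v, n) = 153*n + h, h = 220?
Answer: 48350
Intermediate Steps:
x(v, n) = 220 + 153*n (x(v, n) = 153*n + 220 = 220 + 153*n)
((85 - 67)*(-89) + x(117, 9))*(-16066 + 6396) = ((85 - 67)*(-89) + (220 + 153*9))*(-16066 + 6396) = (18*(-89) + (220 + 1377))*(-9670) = (-1602 + 1597)*(-9670) = -5*(-9670) = 48350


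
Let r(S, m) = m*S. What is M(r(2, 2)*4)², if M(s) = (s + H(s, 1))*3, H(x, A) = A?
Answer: 2601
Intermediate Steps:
r(S, m) = S*m
M(s) = 3 + 3*s (M(s) = (s + 1)*3 = (1 + s)*3 = 3 + 3*s)
M(r(2, 2)*4)² = (3 + 3*((2*2)*4))² = (3 + 3*(4*4))² = (3 + 3*16)² = (3 + 48)² = 51² = 2601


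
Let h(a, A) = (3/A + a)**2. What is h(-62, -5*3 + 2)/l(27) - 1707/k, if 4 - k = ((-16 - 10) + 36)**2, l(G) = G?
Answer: 23539739/146016 ≈ 161.21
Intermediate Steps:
h(a, A) = (a + 3/A)**2
k = -96 (k = 4 - ((-16 - 10) + 36)**2 = 4 - (-26 + 36)**2 = 4 - 1*10**2 = 4 - 1*100 = 4 - 100 = -96)
h(-62, -5*3 + 2)/l(27) - 1707/k = ((3 + (-5*3 + 2)*(-62))**2/(-5*3 + 2)**2)/27 - 1707/(-96) = ((3 + (-15 + 2)*(-62))**2/(-15 + 2)**2)*(1/27) - 1707*(-1/96) = ((3 - 13*(-62))**2/(-13)**2)*(1/27) + 569/32 = ((3 + 806)**2/169)*(1/27) + 569/32 = ((1/169)*809**2)*(1/27) + 569/32 = ((1/169)*654481)*(1/27) + 569/32 = (654481/169)*(1/27) + 569/32 = 654481/4563 + 569/32 = 23539739/146016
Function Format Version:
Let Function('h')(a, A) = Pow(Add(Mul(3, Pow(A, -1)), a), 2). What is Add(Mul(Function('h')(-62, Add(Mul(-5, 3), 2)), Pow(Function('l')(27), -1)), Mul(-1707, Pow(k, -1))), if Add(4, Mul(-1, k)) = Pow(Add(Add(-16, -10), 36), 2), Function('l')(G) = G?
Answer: Rational(23539739, 146016) ≈ 161.21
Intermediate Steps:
Function('h')(a, A) = Pow(Add(a, Mul(3, Pow(A, -1))), 2)
k = -96 (k = Add(4, Mul(-1, Pow(Add(Add(-16, -10), 36), 2))) = Add(4, Mul(-1, Pow(Add(-26, 36), 2))) = Add(4, Mul(-1, Pow(10, 2))) = Add(4, Mul(-1, 100)) = Add(4, -100) = -96)
Add(Mul(Function('h')(-62, Add(Mul(-5, 3), 2)), Pow(Function('l')(27), -1)), Mul(-1707, Pow(k, -1))) = Add(Mul(Mul(Pow(Add(Mul(-5, 3), 2), -2), Pow(Add(3, Mul(Add(Mul(-5, 3), 2), -62)), 2)), Pow(27, -1)), Mul(-1707, Pow(-96, -1))) = Add(Mul(Mul(Pow(Add(-15, 2), -2), Pow(Add(3, Mul(Add(-15, 2), -62)), 2)), Rational(1, 27)), Mul(-1707, Rational(-1, 96))) = Add(Mul(Mul(Pow(-13, -2), Pow(Add(3, Mul(-13, -62)), 2)), Rational(1, 27)), Rational(569, 32)) = Add(Mul(Mul(Rational(1, 169), Pow(Add(3, 806), 2)), Rational(1, 27)), Rational(569, 32)) = Add(Mul(Mul(Rational(1, 169), Pow(809, 2)), Rational(1, 27)), Rational(569, 32)) = Add(Mul(Mul(Rational(1, 169), 654481), Rational(1, 27)), Rational(569, 32)) = Add(Mul(Rational(654481, 169), Rational(1, 27)), Rational(569, 32)) = Add(Rational(654481, 4563), Rational(569, 32)) = Rational(23539739, 146016)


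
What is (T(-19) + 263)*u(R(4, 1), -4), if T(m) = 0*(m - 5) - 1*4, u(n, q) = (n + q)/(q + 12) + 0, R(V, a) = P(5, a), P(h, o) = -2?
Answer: -777/4 ≈ -194.25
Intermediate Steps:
R(V, a) = -2
u(n, q) = (n + q)/(12 + q) (u(n, q) = (n + q)/(12 + q) + 0 = (n + q)/(12 + q))
T(m) = -4 (T(m) = 0*(-5 + m) - 4 = 0 - 4 = -4)
(T(-19) + 263)*u(R(4, 1), -4) = (-4 + 263)*((-2 - 4)/(12 - 4)) = 259*(-6/8) = 259*((1/8)*(-6)) = 259*(-3/4) = -777/4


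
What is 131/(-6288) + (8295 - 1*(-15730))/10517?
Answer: 1142683/504816 ≈ 2.2636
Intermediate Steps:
131/(-6288) + (8295 - 1*(-15730))/10517 = 131*(-1/6288) + (8295 + 15730)*(1/10517) = -1/48 + 24025*(1/10517) = -1/48 + 24025/10517 = 1142683/504816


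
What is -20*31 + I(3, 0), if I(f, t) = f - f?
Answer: -620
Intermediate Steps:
I(f, t) = 0
-20*31 + I(3, 0) = -20*31 + 0 = -620 + 0 = -620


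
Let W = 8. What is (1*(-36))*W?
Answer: -288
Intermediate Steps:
(1*(-36))*W = (1*(-36))*8 = -36*8 = -288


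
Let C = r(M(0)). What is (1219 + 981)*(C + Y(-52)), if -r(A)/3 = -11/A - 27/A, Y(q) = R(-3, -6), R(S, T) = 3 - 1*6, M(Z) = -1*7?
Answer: -297000/7 ≈ -42429.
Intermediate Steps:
M(Z) = -7
R(S, T) = -3 (R(S, T) = 3 - 6 = -3)
Y(q) = -3
r(A) = 114/A (r(A) = -3*(-11/A - 27/A) = -(-114)/A = 114/A)
C = -114/7 (C = 114/(-7) = 114*(-⅐) = -114/7 ≈ -16.286)
(1219 + 981)*(C + Y(-52)) = (1219 + 981)*(-114/7 - 3) = 2200*(-135/7) = -297000/7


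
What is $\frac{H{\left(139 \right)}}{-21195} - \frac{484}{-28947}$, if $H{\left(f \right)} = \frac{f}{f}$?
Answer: $\frac{3409811}{204510555} \approx 0.016673$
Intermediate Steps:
$H{\left(f \right)} = 1$
$\frac{H{\left(139 \right)}}{-21195} - \frac{484}{-28947} = 1 \frac{1}{-21195} - \frac{484}{-28947} = 1 \left(- \frac{1}{21195}\right) - - \frac{484}{28947} = - \frac{1}{21195} + \frac{484}{28947} = \frac{3409811}{204510555}$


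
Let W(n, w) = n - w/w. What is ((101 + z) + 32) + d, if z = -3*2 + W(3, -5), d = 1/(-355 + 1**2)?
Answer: 45665/354 ≈ 129.00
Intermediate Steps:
d = -1/354 (d = 1/(-355 + 1) = 1/(-354) = -1/354 ≈ -0.0028249)
W(n, w) = -1 + n (W(n, w) = n - 1*1 = n - 1 = -1 + n)
z = -4 (z = -3*2 + (-1 + 3) = -6 + 2 = -4)
((101 + z) + 32) + d = ((101 - 4) + 32) - 1/354 = (97 + 32) - 1/354 = 129 - 1/354 = 45665/354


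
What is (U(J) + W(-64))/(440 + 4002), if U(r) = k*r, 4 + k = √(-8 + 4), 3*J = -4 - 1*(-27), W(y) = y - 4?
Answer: -148/6663 + 23*I/6663 ≈ -0.022212 + 0.0034519*I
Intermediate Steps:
W(y) = -4 + y
J = 23/3 (J = (-4 - 1*(-27))/3 = (-4 + 27)/3 = (⅓)*23 = 23/3 ≈ 7.6667)
k = -4 + 2*I (k = -4 + √(-8 + 4) = -4 + √(-4) = -4 + 2*I ≈ -4.0 + 2.0*I)
U(r) = r*(-4 + 2*I) (U(r) = (-4 + 2*I)*r = r*(-4 + 2*I))
(U(J) + W(-64))/(440 + 4002) = (2*(23/3)*(-2 + I) + (-4 - 64))/(440 + 4002) = ((-92/3 + 46*I/3) - 68)/4442 = (-296/3 + 46*I/3)*(1/4442) = -148/6663 + 23*I/6663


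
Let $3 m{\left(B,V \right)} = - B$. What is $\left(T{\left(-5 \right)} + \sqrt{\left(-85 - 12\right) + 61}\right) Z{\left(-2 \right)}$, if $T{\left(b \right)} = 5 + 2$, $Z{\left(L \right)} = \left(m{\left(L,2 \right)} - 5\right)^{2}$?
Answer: $\frac{1183}{9} + \frac{338 i}{3} \approx 131.44 + 112.67 i$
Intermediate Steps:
$m{\left(B,V \right)} = - \frac{B}{3}$ ($m{\left(B,V \right)} = \frac{\left(-1\right) B}{3} = - \frac{B}{3}$)
$Z{\left(L \right)} = \left(-5 - \frac{L}{3}\right)^{2}$ ($Z{\left(L \right)} = \left(- \frac{L}{3} - 5\right)^{2} = \left(-5 - \frac{L}{3}\right)^{2}$)
$T{\left(b \right)} = 7$
$\left(T{\left(-5 \right)} + \sqrt{\left(-85 - 12\right) + 61}\right) Z{\left(-2 \right)} = \left(7 + \sqrt{\left(-85 - 12\right) + 61}\right) \frac{\left(15 - 2\right)^{2}}{9} = \left(7 + \sqrt{-97 + 61}\right) \frac{13^{2}}{9} = \left(7 + \sqrt{-36}\right) \frac{1}{9} \cdot 169 = \left(7 + 6 i\right) \frac{169}{9} = \frac{1183}{9} + \frac{338 i}{3}$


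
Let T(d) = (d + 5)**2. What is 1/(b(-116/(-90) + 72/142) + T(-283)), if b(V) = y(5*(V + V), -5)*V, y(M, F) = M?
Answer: 2041605/157849250108 ≈ 1.2934e-5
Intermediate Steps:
T(d) = (5 + d)**2
b(V) = 10*V**2 (b(V) = (5*(V + V))*V = (5*(2*V))*V = (10*V)*V = 10*V**2)
1/(b(-116/(-90) + 72/142) + T(-283)) = 1/(10*(-116/(-90) + 72/142)**2 + (5 - 283)**2) = 1/(10*(-116*(-1/90) + 72*(1/142))**2 + (-278)**2) = 1/(10*(58/45 + 36/71)**2 + 77284) = 1/(10*(5738/3195)**2 + 77284) = 1/(10*(32924644/10208025) + 77284) = 1/(65849288/2041605 + 77284) = 1/(157849250108/2041605) = 2041605/157849250108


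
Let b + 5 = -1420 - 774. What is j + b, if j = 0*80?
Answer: -2199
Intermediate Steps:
j = 0
b = -2199 (b = -5 + (-1420 - 774) = -5 - 2194 = -2199)
j + b = 0 - 2199 = -2199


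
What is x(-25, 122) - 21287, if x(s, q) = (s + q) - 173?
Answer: -21363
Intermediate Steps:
x(s, q) = -173 + q + s (x(s, q) = (q + s) - 173 = -173 + q + s)
x(-25, 122) - 21287 = (-173 + 122 - 25) - 21287 = -76 - 21287 = -21363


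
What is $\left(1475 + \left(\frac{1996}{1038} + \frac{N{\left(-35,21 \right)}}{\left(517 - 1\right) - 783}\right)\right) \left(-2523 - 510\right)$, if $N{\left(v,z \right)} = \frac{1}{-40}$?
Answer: $- \frac{2758839095583}{615880} \approx -4.4795 \cdot 10^{6}$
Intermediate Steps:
$N{\left(v,z \right)} = - \frac{1}{40}$
$\left(1475 + \left(\frac{1996}{1038} + \frac{N{\left(-35,21 \right)}}{\left(517 - 1\right) - 783}\right)\right) \left(-2523 - 510\right) = \left(1475 + \left(\frac{1996}{1038} - \frac{1}{40 \left(\left(517 - 1\right) - 783\right)}\right)\right) \left(-2523 - 510\right) = \left(1475 + \left(1996 \cdot \frac{1}{1038} - \frac{1}{40 \left(516 - 783\right)}\right)\right) \left(-3033\right) = \left(1475 + \left(\frac{998}{519} - \frac{1}{40 \left(-267\right)}\right)\right) \left(-3033\right) = \left(1475 + \left(\frac{998}{519} - - \frac{1}{10680}\right)\right) \left(-3033\right) = \left(1475 + \left(\frac{998}{519} + \frac{1}{10680}\right)\right) \left(-3033\right) = \left(1475 + \frac{1184351}{615880}\right) \left(-3033\right) = \frac{909607351}{615880} \left(-3033\right) = - \frac{2758839095583}{615880}$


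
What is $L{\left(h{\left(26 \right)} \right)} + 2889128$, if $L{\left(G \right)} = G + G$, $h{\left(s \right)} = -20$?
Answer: $2889088$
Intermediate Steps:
$L{\left(G \right)} = 2 G$
$L{\left(h{\left(26 \right)} \right)} + 2889128 = 2 \left(-20\right) + 2889128 = -40 + 2889128 = 2889088$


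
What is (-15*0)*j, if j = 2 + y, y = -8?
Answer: 0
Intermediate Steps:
j = -6 (j = 2 - 8 = -6)
(-15*0)*j = -15*0*(-6) = 0*(-6) = 0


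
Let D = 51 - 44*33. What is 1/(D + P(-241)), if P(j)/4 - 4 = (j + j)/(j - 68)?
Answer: -309/426037 ≈ -0.00072529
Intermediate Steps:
D = -1401 (D = 51 - 1452 = -1401)
P(j) = 16 + 8*j/(-68 + j) (P(j) = 16 + 4*((j + j)/(j - 68)) = 16 + 4*((2*j)/(-68 + j)) = 16 + 4*(2*j/(-68 + j)) = 16 + 8*j/(-68 + j))
1/(D + P(-241)) = 1/(-1401 + 8*(-136 + 3*(-241))/(-68 - 241)) = 1/(-1401 + 8*(-136 - 723)/(-309)) = 1/(-1401 + 8*(-1/309)*(-859)) = 1/(-1401 + 6872/309) = 1/(-426037/309) = -309/426037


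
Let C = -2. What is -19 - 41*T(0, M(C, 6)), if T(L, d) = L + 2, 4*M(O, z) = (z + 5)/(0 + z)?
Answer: -101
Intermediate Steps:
M(O, z) = (5 + z)/(4*z) (M(O, z) = ((z + 5)/(0 + z))/4 = ((5 + z)/z)/4 = (5 + z)/(4*z))
T(L, d) = 2 + L
-19 - 41*T(0, M(C, 6)) = -19 - 41*(2 + 0) = -19 - 41*2 = -19 - 82 = -101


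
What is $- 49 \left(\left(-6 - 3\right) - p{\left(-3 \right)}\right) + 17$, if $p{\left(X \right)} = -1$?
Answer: $409$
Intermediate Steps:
$- 49 \left(\left(-6 - 3\right) - p{\left(-3 \right)}\right) + 17 = - 49 \left(\left(-6 - 3\right) - -1\right) + 17 = - 49 \left(-9 + 1\right) + 17 = \left(-49\right) \left(-8\right) + 17 = 392 + 17 = 409$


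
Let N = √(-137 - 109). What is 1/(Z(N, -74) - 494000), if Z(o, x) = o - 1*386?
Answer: -247193/122208758621 - I*√246/244417517242 ≈ -2.0227e-6 - 6.417e-11*I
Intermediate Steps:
N = I*√246 (N = √(-246) = I*√246 ≈ 15.684*I)
Z(o, x) = -386 + o (Z(o, x) = o - 386 = -386 + o)
1/(Z(N, -74) - 494000) = 1/((-386 + I*√246) - 494000) = 1/(-494386 + I*√246)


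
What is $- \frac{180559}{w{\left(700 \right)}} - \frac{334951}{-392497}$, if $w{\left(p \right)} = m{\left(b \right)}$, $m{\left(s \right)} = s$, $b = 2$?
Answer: $- \frac{70868195921}{784994} \approx -90279.0$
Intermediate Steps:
$w{\left(p \right)} = 2$
$- \frac{180559}{w{\left(700 \right)}} - \frac{334951}{-392497} = - \frac{180559}{2} - \frac{334951}{-392497} = \left(-180559\right) \frac{1}{2} - - \frac{334951}{392497} = - \frac{180559}{2} + \frac{334951}{392497} = - \frac{70868195921}{784994}$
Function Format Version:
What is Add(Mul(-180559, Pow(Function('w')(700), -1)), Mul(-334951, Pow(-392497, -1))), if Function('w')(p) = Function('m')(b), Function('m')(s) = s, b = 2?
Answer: Rational(-70868195921, 784994) ≈ -90279.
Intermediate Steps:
Function('w')(p) = 2
Add(Mul(-180559, Pow(Function('w')(700), -1)), Mul(-334951, Pow(-392497, -1))) = Add(Mul(-180559, Pow(2, -1)), Mul(-334951, Pow(-392497, -1))) = Add(Mul(-180559, Rational(1, 2)), Mul(-334951, Rational(-1, 392497))) = Add(Rational(-180559, 2), Rational(334951, 392497)) = Rational(-70868195921, 784994)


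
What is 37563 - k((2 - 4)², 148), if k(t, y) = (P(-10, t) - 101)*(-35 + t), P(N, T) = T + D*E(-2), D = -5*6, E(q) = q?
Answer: 36416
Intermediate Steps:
D = -30
P(N, T) = 60 + T (P(N, T) = T - 30*(-2) = T + 60 = 60 + T)
k(t, y) = (-41 + t)*(-35 + t) (k(t, y) = ((60 + t) - 101)*(-35 + t) = (-41 + t)*(-35 + t))
37563 - k((2 - 4)², 148) = 37563 - (1435 + ((2 - 4)²)² - 76*(2 - 4)²) = 37563 - (1435 + ((-2)²)² - 76*(-2)²) = 37563 - (1435 + 4² - 76*4) = 37563 - (1435 + 16 - 304) = 37563 - 1*1147 = 37563 - 1147 = 36416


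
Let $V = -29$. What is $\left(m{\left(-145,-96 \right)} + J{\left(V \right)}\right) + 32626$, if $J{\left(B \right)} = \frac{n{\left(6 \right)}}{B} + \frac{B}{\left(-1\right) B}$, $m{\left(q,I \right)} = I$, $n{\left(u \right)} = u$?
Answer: $\frac{943335}{29} \approx 32529.0$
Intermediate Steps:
$J{\left(B \right)} = -1 + \frac{6}{B}$ ($J{\left(B \right)} = \frac{6}{B} + \frac{B}{\left(-1\right) B} = \frac{6}{B} + B \left(- \frac{1}{B}\right) = \frac{6}{B} - 1 = -1 + \frac{6}{B}$)
$\left(m{\left(-145,-96 \right)} + J{\left(V \right)}\right) + 32626 = \left(-96 + \frac{6 - -29}{-29}\right) + 32626 = \left(-96 - \frac{6 + 29}{29}\right) + 32626 = \left(-96 - \frac{35}{29}\right) + 32626 = - \frac{2819}{29} + 32626 = \frac{943335}{29}$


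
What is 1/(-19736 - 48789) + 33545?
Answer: 2298671124/68525 ≈ 33545.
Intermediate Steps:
1/(-19736 - 48789) + 33545 = 1/(-68525) + 33545 = -1/68525 + 33545 = 2298671124/68525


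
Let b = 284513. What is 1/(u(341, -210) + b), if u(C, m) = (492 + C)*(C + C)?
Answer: 1/852619 ≈ 1.1729e-6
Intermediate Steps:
u(C, m) = 2*C*(492 + C) (u(C, m) = (492 + C)*(2*C) = 2*C*(492 + C))
1/(u(341, -210) + b) = 1/(2*341*(492 + 341) + 284513) = 1/(2*341*833 + 284513) = 1/(568106 + 284513) = 1/852619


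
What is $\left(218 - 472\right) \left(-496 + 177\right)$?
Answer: $81026$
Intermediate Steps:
$\left(218 - 472\right) \left(-496 + 177\right) = \left(-254\right) \left(-319\right) = 81026$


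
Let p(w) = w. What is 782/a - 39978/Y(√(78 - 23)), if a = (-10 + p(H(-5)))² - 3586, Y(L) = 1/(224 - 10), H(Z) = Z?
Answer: -28754337194/3361 ≈ -8.5553e+6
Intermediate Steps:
Y(L) = 1/214
a = -3361 (a = (-10 - 5)² - 3586 = (-15)² - 3586 = 225 - 3586 = -3361)
782/a - 39978/Y(√(78 - 23)) = 782/(-3361) - 39978/1/214 = 782*(-1/3361) - 39978*214 = -782/3361 - 8555292 = -28754337194/3361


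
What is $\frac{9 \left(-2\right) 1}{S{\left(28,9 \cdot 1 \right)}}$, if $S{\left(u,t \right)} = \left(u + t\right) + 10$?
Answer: $- \frac{18}{47} \approx -0.38298$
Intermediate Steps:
$S{\left(u,t \right)} = 10 + t + u$ ($S{\left(u,t \right)} = \left(t + u\right) + 10 = 10 + t + u$)
$\frac{9 \left(-2\right) 1}{S{\left(28,9 \cdot 1 \right)}} = \frac{9 \left(-2\right) 1}{10 + 9 \cdot 1 + 28} = \frac{\left(-18\right) 1}{10 + 9 + 28} = - \frac{18}{47}$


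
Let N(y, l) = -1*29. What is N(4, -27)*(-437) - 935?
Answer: 11738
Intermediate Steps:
N(y, l) = -29
N(4, -27)*(-437) - 935 = -29*(-437) - 935 = 12673 - 935 = 11738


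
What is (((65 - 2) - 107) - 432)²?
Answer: 226576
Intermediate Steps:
(((65 - 2) - 107) - 432)² = ((63 - 107) - 432)² = (-44 - 432)² = (-476)² = 226576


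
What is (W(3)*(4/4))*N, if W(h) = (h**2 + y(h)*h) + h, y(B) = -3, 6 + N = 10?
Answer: 12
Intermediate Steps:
N = 4 (N = -6 + 10 = 4)
W(h) = h**2 - 2*h (W(h) = (h**2 - 3*h) + h = h**2 - 2*h)
(W(3)*(4/4))*N = ((3*(-2 + 3))*(4/4))*4 = ((3*1)*(4*(1/4)))*4 = (3*1)*4 = 3*4 = 12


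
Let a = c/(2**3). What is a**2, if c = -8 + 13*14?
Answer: 7569/16 ≈ 473.06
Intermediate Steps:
c = 174 (c = -8 + 182 = 174)
a = 87/4 (a = 174/(2**3) = 174/8 = 174*(1/8) = 87/4 ≈ 21.750)
a**2 = (87/4)**2 = 7569/16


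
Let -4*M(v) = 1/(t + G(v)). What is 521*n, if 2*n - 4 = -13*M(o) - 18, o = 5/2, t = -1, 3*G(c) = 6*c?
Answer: -109931/32 ≈ -3435.3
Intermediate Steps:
G(c) = 2*c (G(c) = (6*c)/3 = 2*c)
o = 5/2 (o = 5*(½) = 5/2 ≈ 2.5000)
M(v) = -1/(4*(-1 + 2*v))
n = -211/32 (n = 2 + (-(-13)/(-4 + 8*(5/2)) - 18)/2 = 2 + (-(-13)/(-4 + 20) - 18)/2 = 2 + (-(-13)/16 - 18)/2 = 2 + (-13*(-1/16) - 18)/2 = 2 + (13/16 - 18)/2 = 2 + (½)*(-275/16) = 2 - 275/32 = -211/32 ≈ -6.5938)
521*n = 521*(-211/32) = -109931/32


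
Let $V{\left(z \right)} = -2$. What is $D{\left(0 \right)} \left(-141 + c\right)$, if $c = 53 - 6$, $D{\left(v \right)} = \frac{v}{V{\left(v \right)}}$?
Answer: $0$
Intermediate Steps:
$D{\left(v \right)} = - \frac{v}{2}$ ($D{\left(v \right)} = \frac{v}{-2} = v \left(- \frac{1}{2}\right) = - \frac{v}{2}$)
$c = 47$
$D{\left(0 \right)} \left(-141 + c\right) = \left(- \frac{1}{2}\right) 0 \left(-141 + 47\right) = 0 \left(-94\right) = 0$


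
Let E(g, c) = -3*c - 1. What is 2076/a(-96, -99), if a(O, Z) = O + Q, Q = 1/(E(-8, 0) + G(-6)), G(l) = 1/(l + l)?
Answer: -2249/105 ≈ -21.419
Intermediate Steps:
E(g, c) = -1 - 3*c
G(l) = 1/(2*l)
Q = -12/13 (Q = 1/((-1 - 3*0) + (1/2)/(-6)) = 1/((-1 + 0) + (1/2)*(-1/6)) = 1/(-1 - 1/12) = 1/(-13/12) = -12/13 ≈ -0.92308)
a(O, Z) = -12/13 + O (a(O, Z) = O - 12/13 = -12/13 + O)
2076/a(-96, -99) = 2076/(-12/13 - 96) = 2076/(-1260/13) = 2076*(-13/1260) = -2249/105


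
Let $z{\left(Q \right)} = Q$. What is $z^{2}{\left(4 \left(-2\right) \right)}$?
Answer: $64$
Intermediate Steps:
$z^{2}{\left(4 \left(-2\right) \right)} = \left(4 \left(-2\right)\right)^{2} = \left(-8\right)^{2} = 64$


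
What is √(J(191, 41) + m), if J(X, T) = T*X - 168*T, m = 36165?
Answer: 2*√9277 ≈ 192.63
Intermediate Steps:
J(X, T) = -168*T + T*X
√(J(191, 41) + m) = √(41*(-168 + 191) + 36165) = √(41*23 + 36165) = √(943 + 36165) = √37108 = 2*√9277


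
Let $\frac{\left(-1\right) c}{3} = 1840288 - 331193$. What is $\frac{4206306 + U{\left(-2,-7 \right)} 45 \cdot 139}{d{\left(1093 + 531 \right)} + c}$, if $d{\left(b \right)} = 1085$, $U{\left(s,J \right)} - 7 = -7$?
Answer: $- \frac{2103153}{2263100} \approx -0.92932$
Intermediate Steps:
$U{\left(s,J \right)} = 0$ ($U{\left(s,J \right)} = 7 - 7 = 0$)
$c = -4527285$ ($c = - 3 \left(1840288 - 331193\right) = \left(-3\right) 1509095 = -4527285$)
$\frac{4206306 + U{\left(-2,-7 \right)} 45 \cdot 139}{d{\left(1093 + 531 \right)} + c} = \frac{4206306 + 0 \cdot 45 \cdot 139}{1085 - 4527285} = \frac{4206306 + 0 \cdot 139}{-4526200} = \left(4206306 + 0\right) \left(- \frac{1}{4526200}\right) = 4206306 \left(- \frac{1}{4526200}\right) = - \frac{2103153}{2263100}$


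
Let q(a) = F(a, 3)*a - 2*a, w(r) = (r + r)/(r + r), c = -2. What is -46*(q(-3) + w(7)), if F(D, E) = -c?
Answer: -46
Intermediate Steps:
F(D, E) = 2 (F(D, E) = -1*(-2) = 2)
w(r) = 1 (w(r) = (2*r)/((2*r)) = (2*r)*(1/(2*r)) = 1)
q(a) = 0 (q(a) = 2*a - 2*a = 0)
-46*(q(-3) + w(7)) = -46*(0 + 1) = -46*1 = -46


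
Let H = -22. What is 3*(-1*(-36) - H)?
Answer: 174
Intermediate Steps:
3*(-1*(-36) - H) = 3*(-1*(-36) - 1*(-22)) = 3*(36 + 22) = 3*58 = 174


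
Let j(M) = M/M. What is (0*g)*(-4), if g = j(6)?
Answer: 0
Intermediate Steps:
j(M) = 1
g = 1
(0*g)*(-4) = (0*1)*(-4) = 0*(-4) = 0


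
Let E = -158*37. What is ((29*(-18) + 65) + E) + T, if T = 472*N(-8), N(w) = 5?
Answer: -3943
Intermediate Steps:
E = -5846
T = 2360 (T = 472*5 = 2360)
((29*(-18) + 65) + E) + T = ((29*(-18) + 65) - 5846) + 2360 = ((-522 + 65) - 5846) + 2360 = (-457 - 5846) + 2360 = -6303 + 2360 = -3943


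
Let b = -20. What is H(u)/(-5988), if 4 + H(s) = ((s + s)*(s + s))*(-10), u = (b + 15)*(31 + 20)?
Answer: 650251/1497 ≈ 434.37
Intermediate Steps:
u = -255 (u = (-20 + 15)*(31 + 20) = -5*51 = -255)
H(s) = -4 - 40*s² (H(s) = -4 + ((s + s)*(s + s))*(-10) = -4 + ((2*s)*(2*s))*(-10) = -4 + (4*s²)*(-10) = -4 - 40*s²)
H(u)/(-5988) = (-4 - 40*(-255)²)/(-5988) = (-4 - 40*65025)*(-1/5988) = (-4 - 2601000)*(-1/5988) = -2601004*(-1/5988) = 650251/1497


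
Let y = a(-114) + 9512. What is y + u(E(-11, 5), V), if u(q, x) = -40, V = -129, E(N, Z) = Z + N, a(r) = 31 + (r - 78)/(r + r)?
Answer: 180573/19 ≈ 9503.8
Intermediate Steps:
a(r) = 31 + (-78 + r)/(2*r) (a(r) = 31 + (-78 + r)/((2*r)) = 31 + (-78 + r)*(1/(2*r)) = 31 + (-78 + r)/(2*r))
E(N, Z) = N + Z
y = 181333/19 (y = (63/2 - 39/(-114)) + 9512 = (63/2 - 39*(-1/114)) + 9512 = (63/2 + 13/38) + 9512 = 605/19 + 9512 = 181333/19 ≈ 9543.8)
y + u(E(-11, 5), V) = 181333/19 - 40 = 180573/19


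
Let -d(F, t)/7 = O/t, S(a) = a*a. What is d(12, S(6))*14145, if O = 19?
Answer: -627095/12 ≈ -52258.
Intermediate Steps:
S(a) = a**2
d(F, t) = -133/t
d(12, S(6))*14145 = -133/(6**2)*14145 = -133/36*14145 = -627095/12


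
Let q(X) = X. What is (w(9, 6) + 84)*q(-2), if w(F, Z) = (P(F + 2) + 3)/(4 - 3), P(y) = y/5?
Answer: -892/5 ≈ -178.40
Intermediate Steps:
P(y) = y/5 (P(y) = y*(⅕) = y/5)
w(F, Z) = 17/5 + F/5 (w(F, Z) = ((F + 2)/5 + 3)/(4 - 3) = ((2 + F)/5 + 3)/1 = ((⅖ + F/5) + 3)*1 = (17/5 + F/5)*1 = 17/5 + F/5)
(w(9, 6) + 84)*q(-2) = ((17/5 + (⅕)*9) + 84)*(-2) = ((17/5 + 9/5) + 84)*(-2) = (26/5 + 84)*(-2) = (446/5)*(-2) = -892/5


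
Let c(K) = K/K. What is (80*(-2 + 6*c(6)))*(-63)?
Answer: -20160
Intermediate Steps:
c(K) = 1
(80*(-2 + 6*c(6)))*(-63) = (80*(-2 + 6*1))*(-63) = (80*(-2 + 6))*(-63) = (80*4)*(-63) = 320*(-63) = -20160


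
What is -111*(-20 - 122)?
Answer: 15762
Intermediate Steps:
-111*(-20 - 122) = -111*(-142) = 15762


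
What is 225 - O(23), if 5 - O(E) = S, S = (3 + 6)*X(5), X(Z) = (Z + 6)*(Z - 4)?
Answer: 319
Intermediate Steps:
X(Z) = (-4 + Z)*(6 + Z) (X(Z) = (6 + Z)*(-4 + Z) = (-4 + Z)*(6 + Z))
S = 99 (S = (3 + 6)*(-24 + 5² + 2*5) = 9*(-24 + 25 + 10) = 9*11 = 99)
O(E) = -94 (O(E) = 5 - 1*99 = 5 - 99 = -94)
225 - O(23) = 225 - 1*(-94) = 225 + 94 = 319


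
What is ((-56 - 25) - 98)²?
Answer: 32041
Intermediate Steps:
((-56 - 25) - 98)² = (-81 - 98)² = (-179)² = 32041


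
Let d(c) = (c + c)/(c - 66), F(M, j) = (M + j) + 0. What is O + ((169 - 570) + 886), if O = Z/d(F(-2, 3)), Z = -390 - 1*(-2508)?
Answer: -68350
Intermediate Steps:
F(M, j) = M + j
Z = 2118 (Z = -390 + 2508 = 2118)
d(c) = 2*c/(-66 + c) (d(c) = (2*c)/(-66 + c) = 2*c/(-66 + c))
O = -68835 (O = 2118/((2*(-2 + 3)/(-66 + (-2 + 3)))) = 2118/((2*1/(-66 + 1))) = 2118/((2*1/(-65))) = 2118/((2*1*(-1/65))) = 2118/(-2/65) = 2118*(-65/2) = -68835)
O + ((169 - 570) + 886) = -68835 + ((169 - 570) + 886) = -68835 + (-401 + 886) = -68835 + 485 = -68350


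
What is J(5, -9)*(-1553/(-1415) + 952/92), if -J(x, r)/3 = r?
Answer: 10057203/32545 ≈ 309.02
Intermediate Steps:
J(x, r) = -3*r
J(5, -9)*(-1553/(-1415) + 952/92) = (-3*(-9))*(-1553/(-1415) + 952/92) = 27*(-1553*(-1/1415) + 952*(1/92)) = 27*(1553/1415 + 238/23) = 27*(372489/32545) = 10057203/32545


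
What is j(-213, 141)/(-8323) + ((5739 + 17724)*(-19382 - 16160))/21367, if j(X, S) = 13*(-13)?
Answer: -6940728745535/177837541 ≈ -39029.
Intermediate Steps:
j(X, S) = -169
j(-213, 141)/(-8323) + ((5739 + 17724)*(-19382 - 16160))/21367 = -169/(-8323) + ((5739 + 17724)*(-19382 - 16160))/21367 = -169*(-1/8323) + (23463*(-35542))*(1/21367) = 169/8323 - 833921946*1/21367 = 169/8323 - 833921946/21367 = -6940728745535/177837541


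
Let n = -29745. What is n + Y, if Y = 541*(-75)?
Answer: -70320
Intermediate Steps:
Y = -40575
n + Y = -29745 - 40575 = -70320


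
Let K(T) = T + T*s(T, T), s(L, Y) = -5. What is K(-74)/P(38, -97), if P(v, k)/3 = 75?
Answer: 296/225 ≈ 1.3156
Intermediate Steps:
P(v, k) = 225 (P(v, k) = 3*75 = 225)
K(T) = -4*T (K(T) = T + T*(-5) = T - 5*T = -4*T)
K(-74)/P(38, -97) = -4*(-74)/225 = 296*(1/225) = 296/225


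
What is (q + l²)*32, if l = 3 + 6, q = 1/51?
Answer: 132224/51 ≈ 2592.6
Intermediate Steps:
q = 1/51 ≈ 0.019608
l = 9
(q + l²)*32 = (1/51 + 9²)*32 = (1/51 + 81)*32 = (4132/51)*32 = 132224/51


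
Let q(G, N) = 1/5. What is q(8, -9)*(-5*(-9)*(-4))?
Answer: -36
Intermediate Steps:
q(G, N) = 1/5
q(8, -9)*(-5*(-9)*(-4)) = (-5*(-9)*(-4))/5 = (45*(-4))/5 = (1/5)*(-180) = -36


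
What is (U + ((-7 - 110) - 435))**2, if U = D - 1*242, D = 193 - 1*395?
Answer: 992016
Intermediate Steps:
D = -202 (D = 193 - 395 = -202)
U = -444 (U = -202 - 1*242 = -202 - 242 = -444)
(U + ((-7 - 110) - 435))**2 = (-444 + ((-7 - 110) - 435))**2 = (-444 + (-117 - 435))**2 = (-444 - 552)**2 = (-996)**2 = 992016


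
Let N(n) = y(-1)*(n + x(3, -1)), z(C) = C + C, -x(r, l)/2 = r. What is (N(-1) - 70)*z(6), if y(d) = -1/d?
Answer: -924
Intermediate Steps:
x(r, l) = -2*r
z(C) = 2*C
N(n) = -6 + n (N(n) = (-1/(-1))*(n - 2*3) = (-1*(-1))*(n - 6) = 1*(-6 + n) = -6 + n)
(N(-1) - 70)*z(6) = ((-6 - 1) - 70)*(2*6) = (-7 - 70)*12 = -77*12 = -924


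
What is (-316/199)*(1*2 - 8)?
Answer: 1896/199 ≈ 9.5276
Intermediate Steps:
(-316/199)*(1*2 - 8) = (-316*1/199)*(2 - 8) = -316/199*(-6) = 1896/199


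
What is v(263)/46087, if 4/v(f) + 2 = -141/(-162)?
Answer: -216/2811307 ≈ -7.6833e-5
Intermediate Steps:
v(f) = -216/61 (v(f) = 4/(-2 - 141/(-162)) = 4/(-2 - 141*(-1/162)) = 4/(-2 + 47/54) = 4/(-61/54) = 4*(-54/61) = -216/61)
v(263)/46087 = -216/61/46087 = -216/61*1/46087 = -216/2811307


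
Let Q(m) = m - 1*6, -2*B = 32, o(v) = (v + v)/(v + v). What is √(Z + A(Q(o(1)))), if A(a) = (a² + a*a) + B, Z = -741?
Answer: I*√707 ≈ 26.589*I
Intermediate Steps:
o(v) = 1 (o(v) = (2*v)/((2*v)) = (2*v)*(1/(2*v)) = 1)
B = -16 (B = -½*32 = -16)
Q(m) = -6 + m (Q(m) = m - 6 = -6 + m)
A(a) = -16 + 2*a² (A(a) = (a² + a*a) - 16 = (a² + a²) - 16 = 2*a² - 16 = -16 + 2*a²)
√(Z + A(Q(o(1)))) = √(-741 + (-16 + 2*(-6 + 1)²)) = √(-741 + (-16 + 2*(-5)²)) = √(-741 + (-16 + 2*25)) = √(-741 + (-16 + 50)) = √(-741 + 34) = √(-707) = I*√707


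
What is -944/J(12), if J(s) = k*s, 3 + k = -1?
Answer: 59/3 ≈ 19.667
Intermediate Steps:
k = -4 (k = -3 - 1 = -4)
J(s) = -4*s
-944/J(12) = -944/((-4*12)) = -944/(-48) = -944*(-1/48) = 59/3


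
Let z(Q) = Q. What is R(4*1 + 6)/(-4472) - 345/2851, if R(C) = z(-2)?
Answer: -768569/6374836 ≈ -0.12056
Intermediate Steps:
R(C) = -2
R(4*1 + 6)/(-4472) - 345/2851 = -2/(-4472) - 345/2851 = -2*(-1/4472) - 345*1/2851 = 1/2236 - 345/2851 = -768569/6374836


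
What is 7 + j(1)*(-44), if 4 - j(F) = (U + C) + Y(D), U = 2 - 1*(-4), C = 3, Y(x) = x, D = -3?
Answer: 95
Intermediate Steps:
U = 6 (U = 2 + 4 = 6)
j(F) = -2 (j(F) = 4 - ((6 + 3) - 3) = 4 - (9 - 3) = 4 - 1*6 = 4 - 6 = -2)
7 + j(1)*(-44) = 7 - 2*(-44) = 7 + 88 = 95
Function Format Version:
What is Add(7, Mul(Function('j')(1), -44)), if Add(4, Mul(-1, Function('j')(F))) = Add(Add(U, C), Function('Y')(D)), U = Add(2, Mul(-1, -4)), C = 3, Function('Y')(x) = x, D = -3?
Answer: 95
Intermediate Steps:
U = 6 (U = Add(2, 4) = 6)
Function('j')(F) = -2 (Function('j')(F) = Add(4, Mul(-1, Add(Add(6, 3), -3))) = Add(4, Mul(-1, Add(9, -3))) = Add(4, Mul(-1, 6)) = Add(4, -6) = -2)
Add(7, Mul(Function('j')(1), -44)) = Add(7, Mul(-2, -44)) = Add(7, 88) = 95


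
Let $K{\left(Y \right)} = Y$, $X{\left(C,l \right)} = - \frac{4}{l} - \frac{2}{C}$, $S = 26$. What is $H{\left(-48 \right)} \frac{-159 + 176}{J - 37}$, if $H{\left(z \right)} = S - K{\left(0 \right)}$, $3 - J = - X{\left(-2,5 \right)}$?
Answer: $- \frac{170}{13} \approx -13.077$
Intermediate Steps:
$J = \frac{16}{5}$ ($J = 3 - - (- \frac{4}{5} - \frac{2}{-2}) = 3 - - (\left(-4\right) \frac{1}{5} - -1) = 3 - - (- \frac{4}{5} + 1) = 3 - \left(-1\right) \frac{1}{5} = 3 - - \frac{1}{5} = 3 + \frac{1}{5} = \frac{16}{5} \approx 3.2$)
$H{\left(z \right)} = 26$ ($H{\left(z \right)} = 26 - 0 = 26 + 0 = 26$)
$H{\left(-48 \right)} \frac{-159 + 176}{J - 37} = 26 \frac{-159 + 176}{\frac{16}{5} - 37} = 26 \frac{17}{- \frac{169}{5}} = 26 \cdot 17 \left(- \frac{5}{169}\right) = 26 \left(- \frac{85}{169}\right) = - \frac{170}{13}$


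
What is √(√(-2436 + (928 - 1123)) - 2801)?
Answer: √(-2801 + I*√2631) ≈ 0.4846 + 52.927*I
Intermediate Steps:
√(√(-2436 + (928 - 1123)) - 2801) = √(√(-2436 - 195) - 2801) = √(√(-2631) - 2801) = √(I*√2631 - 2801) = √(-2801 + I*√2631)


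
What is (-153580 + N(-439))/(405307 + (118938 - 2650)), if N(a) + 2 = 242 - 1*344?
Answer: -17076/57955 ≈ -0.29464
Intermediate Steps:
N(a) = -104 (N(a) = -2 + (242 - 1*344) = -2 + (242 - 344) = -2 - 102 = -104)
(-153580 + N(-439))/(405307 + (118938 - 2650)) = (-153580 - 104)/(405307 + (118938 - 2650)) = -153684/(405307 + 116288) = -153684/521595 = -153684*1/521595 = -17076/57955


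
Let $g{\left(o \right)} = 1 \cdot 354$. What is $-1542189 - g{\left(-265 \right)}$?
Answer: $-1542543$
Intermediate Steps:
$g{\left(o \right)} = 354$
$-1542189 - g{\left(-265 \right)} = -1542189 - 354 = -1542543$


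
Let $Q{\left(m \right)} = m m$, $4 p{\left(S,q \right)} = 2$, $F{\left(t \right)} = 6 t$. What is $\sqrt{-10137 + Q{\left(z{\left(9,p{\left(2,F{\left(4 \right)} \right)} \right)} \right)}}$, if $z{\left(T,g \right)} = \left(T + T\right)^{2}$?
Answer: $\sqrt{94839} \approx 307.96$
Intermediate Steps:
$p{\left(S,q \right)} = \frac{1}{2}$ ($p{\left(S,q \right)} = \frac{1}{4} \cdot 2 = \frac{1}{2}$)
$z{\left(T,g \right)} = 4 T^{2}$ ($z{\left(T,g \right)} = \left(2 T\right)^{2} = 4 T^{2}$)
$Q{\left(m \right)} = m^{2}$
$\sqrt{-10137 + Q{\left(z{\left(9,p{\left(2,F{\left(4 \right)} \right)} \right)} \right)}} = \sqrt{-10137 + \left(4 \cdot 9^{2}\right)^{2}} = \sqrt{-10137 + \left(4 \cdot 81\right)^{2}} = \sqrt{-10137 + 324^{2}} = \sqrt{-10137 + 104976} = \sqrt{94839}$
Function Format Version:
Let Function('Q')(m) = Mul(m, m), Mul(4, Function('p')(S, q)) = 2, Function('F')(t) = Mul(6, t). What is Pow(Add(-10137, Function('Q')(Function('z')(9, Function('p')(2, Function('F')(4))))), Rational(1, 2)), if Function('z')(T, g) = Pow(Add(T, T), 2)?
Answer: Pow(94839, Rational(1, 2)) ≈ 307.96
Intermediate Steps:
Function('p')(S, q) = Rational(1, 2) (Function('p')(S, q) = Mul(Rational(1, 4), 2) = Rational(1, 2))
Function('z')(T, g) = Mul(4, Pow(T, 2)) (Function('z')(T, g) = Pow(Mul(2, T), 2) = Mul(4, Pow(T, 2)))
Function('Q')(m) = Pow(m, 2)
Pow(Add(-10137, Function('Q')(Function('z')(9, Function('p')(2, Function('F')(4))))), Rational(1, 2)) = Pow(Add(-10137, Pow(Mul(4, Pow(9, 2)), 2)), Rational(1, 2)) = Pow(Add(-10137, Pow(Mul(4, 81), 2)), Rational(1, 2)) = Pow(Add(-10137, Pow(324, 2)), Rational(1, 2)) = Pow(Add(-10137, 104976), Rational(1, 2)) = Pow(94839, Rational(1, 2))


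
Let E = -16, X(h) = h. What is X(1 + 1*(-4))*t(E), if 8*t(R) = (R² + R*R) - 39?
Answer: -1419/8 ≈ -177.38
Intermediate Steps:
t(R) = -39/8 + R²/4 (t(R) = ((R² + R*R) - 39)/8 = ((R² + R²) - 39)/8 = (2*R² - 39)/8 = (-39 + 2*R²)/8 = -39/8 + R²/4)
X(1 + 1*(-4))*t(E) = (1 + 1*(-4))*(-39/8 + (¼)*(-16)²) = (1 - 4)*(-39/8 + (¼)*256) = -3*(-39/8 + 64) = -3*473/8 = -1419/8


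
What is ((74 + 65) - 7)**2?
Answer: 17424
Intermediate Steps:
((74 + 65) - 7)**2 = (139 - 7)**2 = 132**2 = 17424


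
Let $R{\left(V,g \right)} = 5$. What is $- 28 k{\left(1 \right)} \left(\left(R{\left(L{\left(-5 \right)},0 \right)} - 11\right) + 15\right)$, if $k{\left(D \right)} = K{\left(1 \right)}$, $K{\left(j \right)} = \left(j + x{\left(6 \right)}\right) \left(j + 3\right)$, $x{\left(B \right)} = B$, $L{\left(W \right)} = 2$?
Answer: $-7056$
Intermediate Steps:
$K{\left(j \right)} = \left(3 + j\right) \left(6 + j\right)$ ($K{\left(j \right)} = \left(j + 6\right) \left(j + 3\right) = \left(6 + j\right) \left(3 + j\right) = \left(3 + j\right) \left(6 + j\right)$)
$k{\left(D \right)} = 28$ ($k{\left(D \right)} = 18 + 1^{2} + 9 \cdot 1 = 18 + 1 + 9 = 28$)
$- 28 k{\left(1 \right)} \left(\left(R{\left(L{\left(-5 \right)},0 \right)} - 11\right) + 15\right) = \left(-28\right) 28 \left(\left(5 - 11\right) + 15\right) = - 784 \left(-6 + 15\right) = \left(-784\right) 9 = -7056$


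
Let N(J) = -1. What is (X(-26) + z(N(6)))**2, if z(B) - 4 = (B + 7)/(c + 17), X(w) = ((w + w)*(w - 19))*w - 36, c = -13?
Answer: 14820871081/4 ≈ 3.7052e+9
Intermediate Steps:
X(w) = -36 + 2*w**2*(-19 + w) (X(w) = ((2*w)*(-19 + w))*w - 36 = (2*w*(-19 + w))*w - 36 = 2*w**2*(-19 + w) - 36 = -36 + 2*w**2*(-19 + w))
z(B) = 23/4 + B/4 (z(B) = 4 + (B + 7)/(-13 + 17) = 4 + (7 + B)/4 = 4 + (7 + B)*(1/4) = 4 + (7/4 + B/4) = 23/4 + B/4)
(X(-26) + z(N(6)))**2 = ((-36 - 38*(-26)**2 + 2*(-26)**3) + (23/4 + (1/4)*(-1)))**2 = ((-36 - 38*676 + 2*(-17576)) + (23/4 - 1/4))**2 = ((-36 - 25688 - 35152) + 11/2)**2 = (-60876 + 11/2)**2 = (-121741/2)**2 = 14820871081/4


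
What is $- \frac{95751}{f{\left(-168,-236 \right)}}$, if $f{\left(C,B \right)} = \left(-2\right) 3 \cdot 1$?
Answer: $\frac{31917}{2} \approx 15959.0$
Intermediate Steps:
$f{\left(C,B \right)} = -6$ ($f{\left(C,B \right)} = \left(-6\right) 1 = -6$)
$- \frac{95751}{f{\left(-168,-236 \right)}} = - \frac{95751}{-6} = \left(-95751\right) \left(- \frac{1}{6}\right) = \frac{31917}{2}$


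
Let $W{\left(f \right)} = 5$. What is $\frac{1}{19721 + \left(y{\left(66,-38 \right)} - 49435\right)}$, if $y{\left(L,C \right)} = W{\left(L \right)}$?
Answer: $- \frac{1}{29709} \approx -3.366 \cdot 10^{-5}$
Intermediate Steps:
$y{\left(L,C \right)} = 5$
$\frac{1}{19721 + \left(y{\left(66,-38 \right)} - 49435\right)} = \frac{1}{19721 + \left(5 - 49435\right)} = \frac{1}{19721 - 49430} = \frac{1}{-29709} = - \frac{1}{29709}$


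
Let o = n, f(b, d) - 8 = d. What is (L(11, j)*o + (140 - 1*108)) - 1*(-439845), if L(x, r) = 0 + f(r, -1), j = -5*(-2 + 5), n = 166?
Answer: 441039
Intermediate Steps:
f(b, d) = 8 + d
j = -15 (j = -5*3 = -1*15 = -15)
o = 166
L(x, r) = 7 (L(x, r) = 0 + (8 - 1) = 0 + 7 = 7)
(L(11, j)*o + (140 - 1*108)) - 1*(-439845) = (7*166 + (140 - 1*108)) - 1*(-439845) = (1162 + (140 - 108)) + 439845 = (1162 + 32) + 439845 = 1194 + 439845 = 441039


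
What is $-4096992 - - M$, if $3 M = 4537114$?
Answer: $- \frac{7753862}{3} \approx -2.5846 \cdot 10^{6}$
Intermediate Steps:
$M = \frac{4537114}{3}$ ($M = \frac{1}{3} \cdot 4537114 = \frac{4537114}{3} \approx 1.5124 \cdot 10^{6}$)
$-4096992 - - M = -4096992 - \left(-1\right) \frac{4537114}{3} = -4096992 - - \frac{4537114}{3} = -4096992 + \frac{4537114}{3} = - \frac{7753862}{3}$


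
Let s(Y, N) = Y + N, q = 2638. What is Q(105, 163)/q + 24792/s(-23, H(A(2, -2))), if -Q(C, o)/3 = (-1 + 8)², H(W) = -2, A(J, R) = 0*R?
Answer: -65404971/65950 ≈ -991.74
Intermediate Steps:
A(J, R) = 0
s(Y, N) = N + Y
Q(C, o) = -147 (Q(C, o) = -3*(-1 + 8)² = -3*7² = -3*49 = -147)
Q(105, 163)/q + 24792/s(-23, H(A(2, -2))) = -147/2638 + 24792/(-2 - 23) = -147*1/2638 + 24792/(-25) = -147/2638 + 24792*(-1/25) = -147/2638 - 24792/25 = -65404971/65950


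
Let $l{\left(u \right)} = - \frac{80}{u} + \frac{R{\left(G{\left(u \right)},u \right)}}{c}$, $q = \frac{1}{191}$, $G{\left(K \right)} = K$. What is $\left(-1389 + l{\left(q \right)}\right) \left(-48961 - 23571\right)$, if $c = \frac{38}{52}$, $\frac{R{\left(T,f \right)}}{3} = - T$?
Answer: $\frac{4387596967628}{3629} \approx 1.209 \cdot 10^{9}$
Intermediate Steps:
$q = \frac{1}{191} \approx 0.0052356$
$R{\left(T,f \right)} = - 3 T$ ($R{\left(T,f \right)} = 3 \left(- T\right) = - 3 T$)
$c = \frac{19}{26}$ ($c = 38 \cdot \frac{1}{52} = \frac{19}{26} \approx 0.73077$)
$l{\left(u \right)} = - \frac{80}{u} - \frac{78 u}{19}$ ($l{\left(u \right)} = - \frac{80}{u} + \frac{\left(-3\right) u}{\frac{19}{26}} = - \frac{80}{u} + - 3 u \frac{26}{19} = - \frac{80}{u} - \frac{78 u}{19}$)
$\left(-1389 + l{\left(q \right)}\right) \left(-48961 - 23571\right) = \left(-1389 - \left(\frac{78}{3629} + 80 \frac{1}{\frac{1}{191}}\right)\right) \left(-48961 - 23571\right) = \left(-1389 - \frac{55451198}{3629}\right) \left(-72532\right) = \left(- \frac{60491879}{3629}\right) \left(-72532\right) = \frac{4387596967628}{3629}$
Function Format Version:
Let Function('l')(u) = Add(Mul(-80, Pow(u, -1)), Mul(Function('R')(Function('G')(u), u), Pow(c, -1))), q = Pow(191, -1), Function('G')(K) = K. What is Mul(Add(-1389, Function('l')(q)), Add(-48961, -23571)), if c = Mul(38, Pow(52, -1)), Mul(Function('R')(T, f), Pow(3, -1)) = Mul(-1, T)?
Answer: Rational(4387596967628, 3629) ≈ 1.2090e+9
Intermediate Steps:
q = Rational(1, 191) ≈ 0.0052356
Function('R')(T, f) = Mul(-3, T) (Function('R')(T, f) = Mul(3, Mul(-1, T)) = Mul(-3, T))
c = Rational(19, 26) (c = Mul(38, Rational(1, 52)) = Rational(19, 26) ≈ 0.73077)
Function('l')(u) = Add(Mul(-80, Pow(u, -1)), Mul(Rational(-78, 19), u)) (Function('l')(u) = Add(Mul(-80, Pow(u, -1)), Mul(Mul(-3, u), Pow(Rational(19, 26), -1))) = Add(Mul(-80, Pow(u, -1)), Mul(Mul(-3, u), Rational(26, 19))) = Add(Mul(-80, Pow(u, -1)), Mul(Rational(-78, 19), u)))
Mul(Add(-1389, Function('l')(q)), Add(-48961, -23571)) = Mul(Add(-1389, Add(Mul(-80, Pow(Rational(1, 191), -1)), Mul(Rational(-78, 19), Rational(1, 191)))), Add(-48961, -23571)) = Mul(Add(-1389, Add(Mul(-80, 191), Rational(-78, 3629))), -72532) = Mul(Add(-1389, Add(-15280, Rational(-78, 3629))), -72532) = Mul(Add(-1389, Rational(-55451198, 3629)), -72532) = Mul(Rational(-60491879, 3629), -72532) = Rational(4387596967628, 3629)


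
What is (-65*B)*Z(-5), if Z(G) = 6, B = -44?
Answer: 17160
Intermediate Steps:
(-65*B)*Z(-5) = -65*(-44)*6 = 2860*6 = 17160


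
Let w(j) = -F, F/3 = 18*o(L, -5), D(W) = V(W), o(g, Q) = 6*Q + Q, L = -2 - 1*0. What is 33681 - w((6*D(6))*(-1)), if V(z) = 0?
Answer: 31791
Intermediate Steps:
L = -2 (L = -2 + 0 = -2)
o(g, Q) = 7*Q
D(W) = 0
F = -1890 (F = 3*(18*(7*(-5))) = 3*(18*(-35)) = 3*(-630) = -1890)
w(j) = 1890 (w(j) = -1*(-1890) = 1890)
33681 - w((6*D(6))*(-1)) = 33681 - 1*1890 = 33681 - 1890 = 31791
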